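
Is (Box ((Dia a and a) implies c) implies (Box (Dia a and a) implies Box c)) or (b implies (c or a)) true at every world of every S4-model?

Tableau for the negation not ((Box ((Dia a and a) implies c) implies (Box (Dia a and a) implies Box c)) or (b implies (c or a))):
1. not ((Box ((Dia a and a) implies c) implies (Box (Dia a and a) implies Box c)) or (b implies (c or a))), w0
2. not (Box ((Dia a and a) implies c) implies (Box (Dia a and a) implies Box c)), w0
3. not (b implies (c or a)), w0
4. Box ((Dia a and a) implies c), w0
5. not (Box (Dia a and a) implies Box c), w0
6. b, w0
7. not (c or a), w0
8. Box (Dia a and a), w0
9. not Box c, w0
10. not c, w0
11. not a, w0
12. (Dia a and a) implies c, w0
13. Dia a and a, w0
14. Dia a, w0
15. a, w0
Accessibility: w0Rw0
Branch closes: a and not a both at w0.
All branches of the negation close; one closing branch shown above.

Valid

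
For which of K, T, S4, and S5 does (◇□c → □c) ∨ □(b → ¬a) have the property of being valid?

S4-tableau for the negation ¬((◇□c → □c) ∨ □(b → ¬a)):
1. ¬((◇□c → □c) ∨ □(b → ¬a)), u
2. ¬(◇□c → □c), u
3. ¬□(b → ¬a), u
4. ◇□c, u
5. ¬□c, u
6. ¬(b → ¬a), v
7. b, v
8. a, v
9. □c, w
10. c, w
11. ¬c, x
Accessibility: uRu, uRv, uRw, uRx, vRv, wRw, xRx
Complete open branch: countermodel on an S4-frame, so not valid in S4, nor in K, T (the same frame is also a K-frame and a T-frame).
S5-tableau for the negation ¬((◇□c → □c) ∨ □(b → ¬a)):
1. ¬((◇□c → □c) ∨ □(b → ¬a)), u
2. ¬(◇□c → □c), u
3. ¬□(b → ¬a), u
4. ◇□c, u
5. ¬□c, u
6. ¬(b → ¬a), v
7. b, v
8. a, v
9. □c, w
10. c, u
11. c, v
12. c, w
13. ¬c, x
14. c, x
Accessibility: uRu, uRv, uRw, uRx, vRu, vRv, vRw, vRx, wRu, wRv, wRw, wRx, xRu, xRv, xRw, xRx
Branch closes: c and ¬c both at x.
Every branch closes (one shown): valid in S5.

S5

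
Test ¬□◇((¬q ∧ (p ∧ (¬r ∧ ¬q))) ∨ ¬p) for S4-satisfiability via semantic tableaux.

Yes, satisfiable

1. ¬□◇((¬q ∧ (p ∧ (¬r ∧ ¬q))) ∨ ¬p), w0
2. ¬◇((¬q ∧ (p ∧ (¬r ∧ ¬q))) ∨ ¬p), w1
3. ¬((¬q ∧ (p ∧ (¬r ∧ ¬q))) ∨ ¬p), w1
4. ¬(¬q ∧ (p ∧ (¬r ∧ ¬q))), w1
5. p, w1
6. ¬(p ∧ (¬r ∧ ¬q)), w1
7. ¬(¬r ∧ ¬q), w1
8. q, w1
Accessibility: w0Rw0, w0Rw1, w1Rw1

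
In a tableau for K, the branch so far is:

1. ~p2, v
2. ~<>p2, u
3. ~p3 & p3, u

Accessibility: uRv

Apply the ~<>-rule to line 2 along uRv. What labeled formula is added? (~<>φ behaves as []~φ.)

~p2, v

~<>φ behaves as []~φ: propagate the negated body to each accessible world.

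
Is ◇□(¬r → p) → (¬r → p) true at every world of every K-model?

Tableau for the negation ¬(◇□(¬r → p) → (¬r → p)):
1. ¬(◇□(¬r → p) → (¬r → p)), u
2. ◇□(¬r → p), u
3. ¬(¬r → p), u
4. ¬r, u
5. ¬p, u
6. □(¬r → p), v
Accessibility: uRv
The negation has an open branch (countermodel exists).

No, not valid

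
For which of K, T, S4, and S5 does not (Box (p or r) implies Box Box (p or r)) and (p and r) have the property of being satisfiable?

S4-tableau for the formula:
1. not (Box (p or r) implies Box Box (p or r)) and (p and r), u
2. not (Box (p or r) implies Box Box (p or r)), u   [and-rule on 1]
3. p and r, u   [and-rule on 1]
4. Box (p or r), u   [neg-implies-rule on 2]
5. not Box Box (p or r), u   [neg-implies-rule on 2]
6. p, u   [and-rule on 3]
7. r, u   [and-rule on 3]
8. p or r, u   [Box-rule on 4 via uRu]
9. not Box (p or r), v   [neg-Box-rule on 5: fresh world v, uRv]
10. p or r, v   [Box-rule on 4 via uRv]
11. r, v   [or-rule on 10 (branches; this branch)]
12. not (p or r), w   [neg-Box-rule on 9: fresh world w, vRw]
13. not p, w   [neg-or-rule on 12]
14. not r, w   [neg-or-rule on 12]
15. p or r, w   [Box-rule on 4 via uRw]
16. r, w   [or-rule on 15 (branches; this branch)]
Accessibility: uRu, uRv, uRw, vRv, vRw, wRw
Branch closes: r and not r both at w.
Every branch closes (one shown): unsatisfiable in S4, hence also in S5 (every S5-frame is an S4-frame).
T-tableau for the formula:
1. not (Box (p or r) implies Box Box (p or r)) and (p and r), u
2. not (Box (p or r) implies Box Box (p or r)), u   [and-rule on 1]
3. p and r, u   [and-rule on 1]
4. Box (p or r), u   [neg-implies-rule on 2]
5. not Box Box (p or r), u   [neg-implies-rule on 2]
6. p, u   [and-rule on 3]
7. r, u   [and-rule on 3]
8. p or r, u   [Box-rule on 4 via uRu]
9. not Box (p or r), v   [neg-Box-rule on 5: fresh world v, uRv]
10. p or r, v   [Box-rule on 4 via uRv]
11. r, v   [or-rule on 10 (branches; this branch)]
12. not (p or r), w   [neg-Box-rule on 9: fresh world w, vRw]
13. not p, w   [neg-or-rule on 12]
14. not r, w   [neg-or-rule on 12]
Accessibility: uRu, uRv, vRv, vRw, wRw
Complete open branch: satisfiable in T, hence also in K (this T-model is also a K-model).

K, T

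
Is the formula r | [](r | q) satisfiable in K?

1. r | [](r | q), w0
2. [](r | q), w0

Satisfiable (open branch found)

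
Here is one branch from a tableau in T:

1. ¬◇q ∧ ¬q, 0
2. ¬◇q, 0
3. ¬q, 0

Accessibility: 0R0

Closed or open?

Open

No world carries both an atom and its negation.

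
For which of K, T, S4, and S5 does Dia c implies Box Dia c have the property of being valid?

S5

S4-tableau for the negation not (Dia c implies Box Dia c):
1. not (Dia c implies Box Dia c), w0
2. Dia c, w0
3. not Box Dia c, w0
4. c, w1
5. not Dia c, w2
6. not c, w2
Accessibility: w0Rw0, w0Rw1, w0Rw2, w1Rw1, w2Rw2
Complete open branch: countermodel on an S4-frame, so not valid in S4, nor in K, T (the same frame is also a K-frame and a T-frame).
S5-tableau for the negation not (Dia c implies Box Dia c):
1. not (Dia c implies Box Dia c), w0
2. Dia c, w0
3. not Box Dia c, w0
4. c, w1
5. not Dia c, w2
6. not c, w0
7. not c, w1
Accessibility: w0Rw0, w0Rw1, w0Rw2, w1Rw0, w1Rw1, w1Rw2, w2Rw0, w2Rw1, w2Rw2
Branch closes: c and not c both at w1.
Every branch closes (one shown): valid in S5.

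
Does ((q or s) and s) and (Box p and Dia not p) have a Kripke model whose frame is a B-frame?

Unsatisfiable

1. ((q or s) and s) and (Box p and Dia not p), 0
2. (q or s) and s, 0   [and-rule on 1]
3. Box p and Dia not p, 0   [and-rule on 1]
4. q or s, 0   [and-rule on 2]
5. s, 0   [and-rule on 2]
6. Box p, 0   [and-rule on 3]
7. Dia not p, 0   [and-rule on 3]
8. p, 0   [Box-rule on 6 via 0R0]
9. not p, 1   [Dia-rule on 7: fresh world 1, 0R1]
10. p, 1   [Box-rule on 6 via 0R1]
Accessibility: 0R0, 0R1, 1R0, 1R1
Branch closes: p and not p both at 1.
Every branch closes; the branch above is one of them.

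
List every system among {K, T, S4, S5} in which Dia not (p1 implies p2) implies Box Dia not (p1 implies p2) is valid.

S4-tableau for the negation not (Dia not (p1 implies p2) implies Box Dia not (p1 implies p2)):
1. not (Dia not (p1 implies p2) implies Box Dia not (p1 implies p2)), w0
2. Dia not (p1 implies p2), w0
3. not Box Dia not (p1 implies p2), w0
4. not (p1 implies p2), w1
5. p1, w1
6. not p2, w1
7. not Dia not (p1 implies p2), w2
8. p1 implies p2, w2
9. p2, w2
Accessibility: w0Rw0, w0Rw1, w0Rw2, w1Rw1, w2Rw2
Complete open branch: countermodel on an S4-frame, so not valid in S4, nor in K, T (the same frame is also a K-frame and a T-frame).
S5-tableau for the negation not (Dia not (p1 implies p2) implies Box Dia not (p1 implies p2)):
1. not (Dia not (p1 implies p2) implies Box Dia not (p1 implies p2)), w0
2. Dia not (p1 implies p2), w0
3. not Box Dia not (p1 implies p2), w0
4. not (p1 implies p2), w1
5. p1, w1
6. not p2, w1
7. not Dia not (p1 implies p2), w2
8. p1 implies p2, w0
9. p1 implies p2, w1
10. p1 implies p2, w2
11. p2, w0
12. p2, w1
Accessibility: w0Rw0, w0Rw1, w0Rw2, w1Rw0, w1Rw1, w1Rw2, w2Rw0, w2Rw1, w2Rw2
Branch closes: p2 and not p2 both at w1.
Every branch closes (one shown): valid in S5.

S5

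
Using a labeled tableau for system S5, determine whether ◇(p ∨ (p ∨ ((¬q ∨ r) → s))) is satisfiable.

1. ◇(p ∨ (p ∨ ((¬q ∨ r) → s))), u
2. p ∨ (p ∨ ((¬q ∨ r) → s)), v
3. p ∨ ((¬q ∨ r) → s), v
4. (¬q ∨ r) → s, v
5. s, v
Accessibility: uRu, uRv, vRu, vRv

Yes, satisfiable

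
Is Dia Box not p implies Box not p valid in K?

No, not valid

Tableau for the negation not (Dia Box not p implies Box not p):
1. not (Dia Box not p implies Box not p), u
2. Dia Box not p, u
3. not Box not p, u
4. Box not p, v
5. p, w
Accessibility: uRv, uRw
The negation has an open branch (countermodel exists).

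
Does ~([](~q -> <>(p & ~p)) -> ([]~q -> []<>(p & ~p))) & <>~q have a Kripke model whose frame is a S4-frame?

No, unsatisfiable

1. ~([](~q -> <>(p & ~p)) -> ([]~q -> []<>(p & ~p))) & <>~q, w0
2. ~([](~q -> <>(p & ~p)) -> ([]~q -> []<>(p & ~p))), w0
3. <>~q, w0
4. [](~q -> <>(p & ~p)), w0
5. ~([]~q -> []<>(p & ~p)), w0
6. []~q, w0
7. ~[]<>(p & ~p), w0
8. ~q -> <>(p & ~p), w0
9. ~q, w0
10. <>(p & ~p), w0
11. ~q, w1
12. ~q -> <>(p & ~p), w1
13. <>(p & ~p), w1
14. ~<>(p & ~p), w2
15. ~q -> <>(p & ~p), w2
16. ~q, w2
17. ~(p & ~p), w2
18. <>(p & ~p), w2
19. p, w2
20. p & ~p, w3
21. p, w3
22. ~p, w3
Accessibility: w0Rw0, w0Rw1, w0Rw2, w0Rw3, w1Rw1, w2Rw2, w3Rw3
Branch closes: p and ~p both at w3.
Every branch closes; the branch above is one of them.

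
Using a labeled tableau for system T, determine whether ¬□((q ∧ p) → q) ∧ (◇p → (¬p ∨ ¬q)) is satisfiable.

No, unsatisfiable

1. ¬□((q ∧ p) → q) ∧ (◇p → (¬p ∨ ¬q)), u
2. ¬□((q ∧ p) → q), u
3. ◇p → (¬p ∨ ¬q), u
4. ¬p ∨ ¬q, u
5. ¬q, u
6. ¬((q ∧ p) → q), v
7. q ∧ p, v
8. ¬q, v
9. q, v
10. p, v
Accessibility: uRu, uRv, vRv
Branch closes: q and ¬q both at v.
All branches of the tableau close; one closing branch shown above.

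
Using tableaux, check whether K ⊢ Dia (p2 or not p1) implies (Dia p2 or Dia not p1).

Tableau for the negation not (Dia (p2 or not p1) implies (Dia p2 or Dia not p1)):
1. not (Dia (p2 or not p1) implies (Dia p2 or Dia not p1)), w0
2. Dia (p2 or not p1), w0
3. not (Dia p2 or Dia not p1), w0
4. not Dia p2, w0
5. not Dia not p1, w0
6. p2 or not p1, w1
7. not p2, w1
8. p1, w1
9. not p1, w1
Accessibility: w0Rw1
Branch closes: p1 and not p1 both at w1.
Every branch of the negation's tableau closes; the branch above is one of them.

Valid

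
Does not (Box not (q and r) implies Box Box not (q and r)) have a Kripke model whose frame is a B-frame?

Yes, satisfiable

1. not (Box not (q and r) implies Box Box not (q and r)), w0
2. Box not (q and r), w0
3. not Box Box not (q and r), w0
4. not (q and r), w0
5. not r, w0
6. not Box not (q and r), w1
7. not (q and r), w1
8. not r, w1
9. q and r, w2
10. q, w2
11. r, w2
Accessibility: w0Rw0, w0Rw1, w1Rw0, w1Rw1, w1Rw2, w2Rw1, w2Rw2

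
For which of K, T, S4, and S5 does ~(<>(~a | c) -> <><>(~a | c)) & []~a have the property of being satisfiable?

K-tableau for the formula:
1. ~(<>(~a | c) -> <><>(~a | c)) & []~a, 0
2. ~(<>(~a | c) -> <><>(~a | c)), 0
3. []~a, 0
4. <>(~a | c), 0
5. ~<><>(~a | c), 0
6. ~a | c, 1
7. ~a, 1
8. ~<>(~a | c), 1
9. c, 1
Accessibility: 0R1
Complete open branch: satisfiable in K.
T-tableau for the formula:
1. ~(<>(~a | c) -> <><>(~a | c)) & []~a, 0
2. ~(<>(~a | c) -> <><>(~a | c)), 0
3. []~a, 0
4. <>(~a | c), 0
5. ~<><>(~a | c), 0
6. ~a, 0
7. ~<>(~a | c), 0
8. ~(~a | c), 0
9. a, 0
10. ~c, 0
Accessibility: 0R0
Branch closes: a and ~a both at 0.
Every branch closes (one shown): unsatisfiable in T, hence also in S4, S5 (every S4/S5-frame is a T-frame).

K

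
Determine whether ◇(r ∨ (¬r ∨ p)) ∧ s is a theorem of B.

Tableau for the negation ¬(◇(r ∨ (¬r ∨ p)) ∧ s):
1. ¬(◇(r ∨ (¬r ∨ p)) ∧ s), u
2. ¬s, u   [¬∧-rule on 1 (branches; this branch)]
Accessibility: uRu
The negation has an open branch (countermodel exists).

Invalid (countermodel exists)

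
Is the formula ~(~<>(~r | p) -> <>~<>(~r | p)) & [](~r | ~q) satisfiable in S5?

1. ~(~<>(~r | p) -> <>~<>(~r | p)) & [](~r | ~q), u
2. ~(~<>(~r | p) -> <>~<>(~r | p)), u   [&-rule on 1]
3. [](~r | ~q), u   [&-rule on 1]
4. ~<>(~r | p), u   [~->-rule on 2]
5. ~<>~<>(~r | p), u   [~->-rule on 2]
6. ~r | ~q, u   [[]-rule on 3 via uRu]
7. ~(~r | p), u   [~<>-rule on 4 via uRu]
8. r, u   [~|-rule on 7]
9. ~p, u   [~|-rule on 7]
10. <>(~r | p), u   [~<>-rule on 5 via uRu]
11. ~q, u   [|-rule on 6 (branches; this branch)]
12. ~r | p, v   [<>-rule on 10: fresh world v, uRv]
13. ~r | ~q, v   [[]-rule on 3 via uRv]
14. ~(~r | p), v   [~<>-rule on 4 via uRv]
15. r, v   [~|-rule on 14]
16. ~p, v   [~|-rule on 14]
17. <>(~r | p), v   [~<>-rule on 5 via uRv]
18. p, v   [|-rule on 12 (branches; this branch)]
Accessibility: uRu, uRv, vRu, vRv
Branch closes: p and ~p both at v.
Every branch closes; the branch above is one of them.

Unsatisfiable (every branch closes)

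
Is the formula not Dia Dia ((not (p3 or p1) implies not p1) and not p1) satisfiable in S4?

Yes, satisfiable

1. not Dia Dia ((not (p3 or p1) implies not p1) and not p1), u
2. not Dia ((not (p3 or p1) implies not p1) and not p1), u   [neg-Dia-rule on 1 via uRu]
3. not ((not (p3 or p1) implies not p1) and not p1), u   [neg-Dia-rule on 2 via uRu]
4. p1, u   [neg-and-rule on 3 (branches; this branch)]
Accessibility: uRu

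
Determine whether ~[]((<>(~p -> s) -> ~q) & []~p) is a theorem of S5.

Tableau for the negation []((<>(~p -> s) -> ~q) & []~p):
1. []((<>(~p -> s) -> ~q) & []~p), w0
2. (<>(~p -> s) -> ~q) & []~p, w0   [[]-rule on 1 via w0Rw0]
3. <>(~p -> s) -> ~q, w0   [&-rule on 2]
4. []~p, w0   [&-rule on 2]
5. ~p, w0   [[]-rule on 4 via w0Rw0]
6. ~q, w0   [->-rule on 3 (branches; this branch)]
Accessibility: w0Rw0
The negation has an open branch (countermodel exists).

Not valid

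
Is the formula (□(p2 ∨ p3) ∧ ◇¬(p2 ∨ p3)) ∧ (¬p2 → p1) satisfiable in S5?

Unsatisfiable (every branch closes)

1. (□(p2 ∨ p3) ∧ ◇¬(p2 ∨ p3)) ∧ (¬p2 → p1), w0
2. □(p2 ∨ p3) ∧ ◇¬(p2 ∨ p3), w0   [∧-rule on 1]
3. ¬p2 → p1, w0   [∧-rule on 1]
4. □(p2 ∨ p3), w0   [∧-rule on 2]
5. ◇¬(p2 ∨ p3), w0   [∧-rule on 2]
6. p2 ∨ p3, w0   [□-rule on 4 via w0Rw0]
7. p1, w0   [→-rule on 3 (branches; this branch)]
8. p3, w0   [∨-rule on 6 (branches; this branch)]
9. ¬(p2 ∨ p3), w1   [◇-rule on 5: fresh world w1, w0Rw1]
10. ¬p2, w1   [¬∨-rule on 9]
11. ¬p3, w1   [¬∨-rule on 9]
12. p2 ∨ p3, w1   [□-rule on 4 via w0Rw1]
13. p3, w1   [∨-rule on 12 (branches; this branch)]
Accessibility: w0Rw0, w0Rw1, w1Rw0, w1Rw1
Branch closes: p3 and ¬p3 both at w1.
(One branch shown.) All branches close.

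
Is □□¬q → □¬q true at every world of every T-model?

Valid in T

Tableau for the negation ¬(□□¬q → □¬q):
1. ¬(□□¬q → □¬q), 0
2. □□¬q, 0
3. ¬□¬q, 0
4. □¬q, 0
5. ¬q, 0
6. q, 1
7. □¬q, 1
8. ¬q, 1
Accessibility: 0R0, 0R1, 1R1
Branch closes: q and ¬q both at 1.
All branches of the negation close; one closing branch shown above.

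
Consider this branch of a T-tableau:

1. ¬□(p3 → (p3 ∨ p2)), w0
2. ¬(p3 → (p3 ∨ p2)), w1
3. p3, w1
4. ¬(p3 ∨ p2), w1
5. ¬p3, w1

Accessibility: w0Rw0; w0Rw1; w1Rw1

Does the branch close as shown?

Yes, closed

Both p3 and ¬p3 appear at w1.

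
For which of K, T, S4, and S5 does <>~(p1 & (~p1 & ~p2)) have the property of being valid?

K-tableau for the negation ~<>~(p1 & (~p1 & ~p2)):
1. ~<>~(p1 & (~p1 & ~p2)), w0
Complete open branch: countermodel on a K-frame, so not valid in K.
T-tableau for the negation ~<>~(p1 & (~p1 & ~p2)):
1. ~<>~(p1 & (~p1 & ~p2)), w0
2. p1 & (~p1 & ~p2), w0
3. p1, w0
4. ~p1 & ~p2, w0
5. ~p1, w0
6. ~p2, w0
Accessibility: w0Rw0
Branch closes: p1 and ~p1 both at w0.
Every branch closes (one shown): valid in T, hence also in S4, S5 (every theorem of T is a theorem of S4 and S5).

T, S4, S5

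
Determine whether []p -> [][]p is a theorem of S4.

Valid

Tableau for the negation ~([]p -> [][]p):
1. ~([]p -> [][]p), 0
2. []p, 0   [~->-rule on 1]
3. ~[][]p, 0   [~->-rule on 1]
4. p, 0   [[]-rule on 2 via 0R0]
5. ~[]p, 1   [~[]-rule on 3: fresh world 1, 0R1]
6. p, 1   [[]-rule on 2 via 0R1]
7. ~p, 2   [~[]-rule on 5: fresh world 2, 1R2]
8. p, 2   [[]-rule on 2 via 0R2]
Accessibility: 0R0, 0R1, 0R2, 1R1, 1R2, 2R2
Branch closes: p and ~p both at 2.
Every branch of the negation's tableau closes; the branch above is one of them.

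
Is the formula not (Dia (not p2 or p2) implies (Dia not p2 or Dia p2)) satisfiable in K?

1. not (Dia (not p2 or p2) implies (Dia not p2 or Dia p2)), 0
2. Dia (not p2 or p2), 0
3. not (Dia not p2 or Dia p2), 0
4. not Dia not p2, 0
5. not Dia p2, 0
6. not p2 or p2, 1
7. p2, 1
8. not p2, 1
Accessibility: 0R1
Branch closes: p2 and not p2 both at 1.
All branches of the tableau close; one closing branch shown above.

No, unsatisfiable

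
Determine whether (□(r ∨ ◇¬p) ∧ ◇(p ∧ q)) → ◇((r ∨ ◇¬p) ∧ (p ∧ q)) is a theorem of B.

Tableau for the negation ¬((□(r ∨ ◇¬p) ∧ ◇(p ∧ q)) → ◇((r ∨ ◇¬p) ∧ (p ∧ q))):
1. ¬((□(r ∨ ◇¬p) ∧ ◇(p ∧ q)) → ◇((r ∨ ◇¬p) ∧ (p ∧ q))), 0
2. □(r ∨ ◇¬p) ∧ ◇(p ∧ q), 0
3. ¬◇((r ∨ ◇¬p) ∧ (p ∧ q)), 0
4. □(r ∨ ◇¬p), 0
5. ◇(p ∧ q), 0
6. ¬((r ∨ ◇¬p) ∧ (p ∧ q)), 0
7. r ∨ ◇¬p, 0
8. ¬(p ∧ q), 0
9. ◇¬p, 0
10. ¬q, 0
11. p ∧ q, 1
12. p, 1
13. q, 1
14. ¬((r ∨ ◇¬p) ∧ (p ∧ q)), 1
15. r ∨ ◇¬p, 1
16. ¬(r ∨ ◇¬p), 1
17. ¬r, 1
18. ¬◇¬p, 1
19. p, 0
20. ◇¬p, 1
21. ¬p, 2
22. ¬((r ∨ ◇¬p) ∧ (p ∧ q)), 2
23. r ∨ ◇¬p, 2
24. ¬(p ∧ q), 2
25. ◇¬p, 2
26. ¬q, 2
27. ¬p, 3
28. p, 3
Accessibility: 0R0, 0R1, 0R2, 1R0, 1R1, 1R3, 2R0, 2R2, 3R1, 3R3
Branch closes: p and ¬p both at 3.
All branches of the negation close; one closing branch shown above.

Valid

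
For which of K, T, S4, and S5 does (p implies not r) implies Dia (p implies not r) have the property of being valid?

T-tableau for the negation not ((p implies not r) implies Dia (p implies not r)):
1. not ((p implies not r) implies Dia (p implies not r)), 0
2. p implies not r, 0
3. not Dia (p implies not r), 0
4. not (p implies not r), 0
5. p, 0
6. r, 0
7. not r, 0
Accessibility: 0R0
Branch closes: r and not r both at 0.
Every branch closes (one shown): valid in T, hence also in S4, S5 (every theorem of T is a theorem of S4 and S5).
K-tableau for the negation not ((p implies not r) implies Dia (p implies not r)):
1. not ((p implies not r) implies Dia (p implies not r)), 0
2. p implies not r, 0
3. not Dia (p implies not r), 0
4. not r, 0
Complete open branch: countermodel on a K-frame, so not valid in K.

T, S4, S5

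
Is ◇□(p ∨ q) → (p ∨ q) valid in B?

Valid

Tableau for the negation ¬(◇□(p ∨ q) → (p ∨ q)):
1. ¬(◇□(p ∨ q) → (p ∨ q)), 0
2. ◇□(p ∨ q), 0
3. ¬(p ∨ q), 0
4. ¬p, 0
5. ¬q, 0
6. □(p ∨ q), 1
7. p ∨ q, 0
8. p ∨ q, 1
9. q, 0
Accessibility: 0R0, 0R1, 1R0, 1R1
Branch closes: q and ¬q both at 0.
All branches of the negation close; one closing branch shown above.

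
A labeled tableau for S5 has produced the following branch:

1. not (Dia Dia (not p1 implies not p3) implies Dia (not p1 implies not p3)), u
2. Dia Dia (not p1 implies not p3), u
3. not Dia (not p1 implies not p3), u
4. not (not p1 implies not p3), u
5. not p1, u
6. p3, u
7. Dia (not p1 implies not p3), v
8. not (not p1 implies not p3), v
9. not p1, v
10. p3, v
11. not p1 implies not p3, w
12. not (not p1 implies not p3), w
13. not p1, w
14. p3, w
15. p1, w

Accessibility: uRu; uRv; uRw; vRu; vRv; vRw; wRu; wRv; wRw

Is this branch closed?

Yes, closed

Both p1 and not p1 appear at w.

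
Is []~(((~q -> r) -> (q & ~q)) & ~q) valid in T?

Tableau for the negation ~[]~(((~q -> r) -> (q & ~q)) & ~q):
1. ~[]~(((~q -> r) -> (q & ~q)) & ~q), 0
2. ((~q -> r) -> (q & ~q)) & ~q, 1
3. (~q -> r) -> (q & ~q), 1
4. ~q, 1
5. ~(~q -> r), 1
6. ~r, 1
Accessibility: 0R0, 0R1, 1R1
The negation has an open branch (countermodel exists).

No, not valid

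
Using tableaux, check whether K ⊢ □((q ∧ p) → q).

Tableau for the negation ¬□((q ∧ p) → q):
1. ¬□((q ∧ p) → q), w0
2. ¬((q ∧ p) → q), w1
3. q ∧ p, w1
4. ¬q, w1
5. q, w1
6. p, w1
Accessibility: w0Rw1
Branch closes: q and ¬q both at w1.
Every branch of the negation's tableau closes; the branch above is one of them.

Valid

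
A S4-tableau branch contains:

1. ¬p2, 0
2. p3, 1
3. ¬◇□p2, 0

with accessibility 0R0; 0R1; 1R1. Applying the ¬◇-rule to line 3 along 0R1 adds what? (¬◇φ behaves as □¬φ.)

¬□p2, 1

¬◇φ behaves as □¬φ: propagate the negated body to each accessible world.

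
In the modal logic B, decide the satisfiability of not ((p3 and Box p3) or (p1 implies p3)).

Satisfiable (open branch found)

1. not ((p3 and Box p3) or (p1 implies p3)), u
2. not (p3 and Box p3), u   [neg-or-rule on 1]
3. not (p1 implies p3), u   [neg-or-rule on 1]
4. p1, u   [neg-implies-rule on 3]
5. not p3, u   [neg-implies-rule on 3]
6. not Box p3, u   [neg-and-rule on 2 (branches; this branch)]
7. not p3, v   [neg-Box-rule on 6: fresh world v, uRv]
Accessibility: uRu, uRv, vRu, vRv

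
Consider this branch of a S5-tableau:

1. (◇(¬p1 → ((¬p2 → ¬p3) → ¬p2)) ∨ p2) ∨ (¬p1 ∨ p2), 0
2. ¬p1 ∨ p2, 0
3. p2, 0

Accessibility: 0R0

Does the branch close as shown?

No atom appears with both signs at the same world.

Open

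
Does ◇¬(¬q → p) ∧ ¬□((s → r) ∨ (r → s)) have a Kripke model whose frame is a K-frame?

1. ◇¬(¬q → p) ∧ ¬□((s → r) ∨ (r → s)), u
2. ◇¬(¬q → p), u
3. ¬□((s → r) ∨ (r → s)), u
4. ¬(¬q → p), v
5. ¬q, v
6. ¬p, v
7. ¬((s → r) ∨ (r → s)), w
8. ¬(s → r), w
9. ¬(r → s), w
10. s, w
11. ¬r, w
12. r, w
13. ¬s, w
Accessibility: uRv, uRw
Branch closes: r and ¬r both at w.
All branches of the tableau close; one closing branch shown above.

Unsatisfiable (every branch closes)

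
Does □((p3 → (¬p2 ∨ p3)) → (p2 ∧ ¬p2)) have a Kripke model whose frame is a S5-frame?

No, unsatisfiable

1. □((p3 → (¬p2 ∨ p3)) → (p2 ∧ ¬p2)), 0
2. (p3 → (¬p2 ∨ p3)) → (p2 ∧ ¬p2), 0
3. ¬(p3 → (¬p2 ∨ p3)), 0
4. p3, 0
5. ¬(¬p2 ∨ p3), 0
6. p2, 0
7. ¬p3, 0
Accessibility: 0R0
Branch closes: p3 and ¬p3 both at 0.
(One branch shown.) All branches close.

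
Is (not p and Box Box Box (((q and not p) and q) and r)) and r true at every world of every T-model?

Tableau for the negation not ((not p and Box Box Box (((q and not p) and q) and r)) and r):
1. not ((not p and Box Box Box (((q and not p) and q) and r)) and r), u
2. not r, u
Accessibility: uRu
The negation has an open branch (countermodel exists).

Invalid (countermodel exists)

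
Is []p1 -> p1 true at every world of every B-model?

Tableau for the negation ~([]p1 -> p1):
1. ~([]p1 -> p1), 0
2. []p1, 0
3. ~p1, 0
4. p1, 0
Accessibility: 0R0
Branch closes: p1 and ~p1 both at 0.
All branches of the negation close; one closing branch shown above.

Valid in B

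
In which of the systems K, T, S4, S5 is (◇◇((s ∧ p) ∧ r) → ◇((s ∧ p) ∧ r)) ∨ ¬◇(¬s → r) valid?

T-tableau for the negation ¬((◇◇((s ∧ p) ∧ r) → ◇((s ∧ p) ∧ r)) ∨ ¬◇(¬s → r)):
1. ¬((◇◇((s ∧ p) ∧ r) → ◇((s ∧ p) ∧ r)) ∨ ¬◇(¬s → r)), u
2. ¬(◇◇((s ∧ p) ∧ r) → ◇((s ∧ p) ∧ r)), u
3. ◇(¬s → r), u
4. ◇◇((s ∧ p) ∧ r), u
5. ¬◇((s ∧ p) ∧ r), u
6. ¬((s ∧ p) ∧ r), u
7. ¬r, u
8. ¬s → r, v
9. ¬((s ∧ p) ∧ r), v
10. r, v
11. ¬(s ∧ p), v
12. ¬p, v
13. ◇((s ∧ p) ∧ r), w
14. ¬((s ∧ p) ∧ r), w
15. ¬r, w
16. (s ∧ p) ∧ r, x
17. s ∧ p, x
18. r, x
19. s, x
20. p, x
Accessibility: uRu, uRv, uRw, vRv, wRw, wRx, xRx
Complete open branch: countermodel on a T-frame, so not valid in T, nor in K (the same frame is also a K-frame).
S4-tableau for the negation ¬((◇◇((s ∧ p) ∧ r) → ◇((s ∧ p) ∧ r)) ∨ ¬◇(¬s → r)):
1. ¬((◇◇((s ∧ p) ∧ r) → ◇((s ∧ p) ∧ r)) ∨ ¬◇(¬s → r)), u
2. ¬(◇◇((s ∧ p) ∧ r) → ◇((s ∧ p) ∧ r)), u
3. ◇(¬s → r), u
4. ◇◇((s ∧ p) ∧ r), u
5. ¬◇((s ∧ p) ∧ r), u
6. ¬((s ∧ p) ∧ r), u
7. ¬(s ∧ p), u
8. ¬p, u
9. ¬s → r, v
10. ¬((s ∧ p) ∧ r), v
11. r, v
12. ¬(s ∧ p), v
13. ¬p, v
14. ◇((s ∧ p) ∧ r), w
15. ¬((s ∧ p) ∧ r), w
16. ¬(s ∧ p), w
17. ¬p, w
18. (s ∧ p) ∧ r, x
19. s ∧ p, x
20. r, x
21. s, x
22. p, x
23. ¬((s ∧ p) ∧ r), x
24. ¬(s ∧ p), x
25. ¬p, x
Accessibility: uRu, uRv, uRw, uRx, vRv, wRw, wRx, xRx
Branch closes: p and ¬p both at x.
Every branch closes (one shown): valid in S4, hence also in S5 (every theorem of S4 is a theorem of S5).

S4, S5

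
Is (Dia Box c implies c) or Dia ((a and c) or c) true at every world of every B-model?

Valid

Tableau for the negation not ((Dia Box c implies c) or Dia ((a and c) or c)):
1. not ((Dia Box c implies c) or Dia ((a and c) or c)), 0
2. not (Dia Box c implies c), 0
3. not Dia ((a and c) or c), 0
4. Dia Box c, 0
5. not c, 0
6. not ((a and c) or c), 0
7. not (a and c), 0
8. Box c, 1
9. not ((a and c) or c), 1
10. not (a and c), 1
11. not c, 1
12. c, 0
Accessibility: 0R0, 0R1, 1R0, 1R1
Branch closes: c and not c both at 0.
Every branch of the negation's tableau closes; the branch above is one of them.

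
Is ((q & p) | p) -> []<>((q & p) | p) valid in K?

Not valid

Tableau for the negation ~(((q & p) | p) -> []<>((q & p) | p)):
1. ~(((q & p) | p) -> []<>((q & p) | p)), u
2. (q & p) | p, u
3. ~[]<>((q & p) | p), u
4. p, u
5. ~<>((q & p) | p), v
Accessibility: uRv
The negation has an open branch (countermodel exists).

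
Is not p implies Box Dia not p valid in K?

Tableau for the negation not (not p implies Box Dia not p):
1. not (not p implies Box Dia not p), 0
2. not p, 0   [neg-implies-rule on 1]
3. not Box Dia not p, 0   [neg-implies-rule on 1]
4. not Dia not p, 1   [neg-Box-rule on 3: fresh world 1, 0R1]
Accessibility: 0R1
The negation has an open branch (countermodel exists).

No, not valid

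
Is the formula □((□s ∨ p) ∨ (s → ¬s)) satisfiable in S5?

1. □((□s ∨ p) ∨ (s → ¬s)), w0
2. (□s ∨ p) ∨ (s → ¬s), w0
3. s → ¬s, w0
4. ¬s, w0
Accessibility: w0Rw0

Yes, satisfiable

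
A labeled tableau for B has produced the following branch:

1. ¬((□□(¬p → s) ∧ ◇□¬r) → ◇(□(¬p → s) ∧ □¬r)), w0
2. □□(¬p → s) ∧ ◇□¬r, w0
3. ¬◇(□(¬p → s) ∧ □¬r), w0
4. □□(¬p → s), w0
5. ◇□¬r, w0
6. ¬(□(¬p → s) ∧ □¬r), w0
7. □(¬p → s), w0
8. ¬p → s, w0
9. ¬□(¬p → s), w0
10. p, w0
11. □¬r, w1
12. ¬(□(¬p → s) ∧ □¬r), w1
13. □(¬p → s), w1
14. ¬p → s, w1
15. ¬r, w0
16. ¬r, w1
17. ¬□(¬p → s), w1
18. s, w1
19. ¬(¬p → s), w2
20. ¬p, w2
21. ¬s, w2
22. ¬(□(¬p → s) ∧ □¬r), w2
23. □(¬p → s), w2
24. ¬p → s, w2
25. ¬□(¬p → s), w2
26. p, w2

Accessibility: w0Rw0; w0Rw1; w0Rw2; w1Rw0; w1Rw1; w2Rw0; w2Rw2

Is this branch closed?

Yes, closed

Both p and ¬p appear at w2.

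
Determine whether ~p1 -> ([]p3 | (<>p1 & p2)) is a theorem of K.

Not valid

Tableau for the negation ~(~p1 -> ([]p3 | (<>p1 & p2))):
1. ~(~p1 -> ([]p3 | (<>p1 & p2))), u
2. ~p1, u
3. ~([]p3 | (<>p1 & p2)), u
4. ~[]p3, u
5. ~(<>p1 & p2), u
6. ~p2, u
7. ~p3, v
Accessibility: uRv
The negation has an open branch (countermodel exists).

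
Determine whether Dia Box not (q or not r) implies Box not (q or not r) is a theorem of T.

No, not valid

Tableau for the negation not (Dia Box not (q or not r) implies Box not (q or not r)):
1. not (Dia Box not (q or not r) implies Box not (q or not r)), w0
2. Dia Box not (q or not r), w0   [neg-implies-rule on 1]
3. not Box not (q or not r), w0   [neg-implies-rule on 1]
4. Box not (q or not r), w1   [Dia-rule on 2: fresh world w1, w0Rw1]
5. not (q or not r), w1   [Box-rule on 4 via w1Rw1]
6. not q, w1   [neg-or-rule on 5]
7. r, w1   [neg-or-rule on 5]
8. q or not r, w2   [neg-Box-rule on 3: fresh world w2, w0Rw2]
9. not r, w2   [or-rule on 8 (branches; this branch)]
Accessibility: w0Rw0, w0Rw1, w0Rw2, w1Rw1, w2Rw2
The negation has an open branch (countermodel exists).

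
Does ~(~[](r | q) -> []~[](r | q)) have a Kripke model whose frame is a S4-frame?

1. ~(~[](r | q) -> []~[](r | q)), 0
2. ~[](r | q), 0
3. ~[]~[](r | q), 0
4. ~(r | q), 1
5. ~r, 1
6. ~q, 1
7. [](r | q), 2
8. r | q, 2
9. q, 2
Accessibility: 0R0, 0R1, 0R2, 1R1, 2R2

Yes, satisfiable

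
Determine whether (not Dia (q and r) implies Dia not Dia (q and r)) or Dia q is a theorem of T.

Tableau for the negation not ((not Dia (q and r) implies Dia not Dia (q and r)) or Dia q):
1. not ((not Dia (q and r) implies Dia not Dia (q and r)) or Dia q), w0
2. not (not Dia (q and r) implies Dia not Dia (q and r)), w0
3. not Dia q, w0
4. not Dia (q and r), w0
5. not Dia not Dia (q and r), w0
6. not q, w0
7. not (q and r), w0
8. Dia (q and r), w0
9. not r, w0
10. q and r, w1
11. q, w1
12. r, w1
13. not q, w1
Accessibility: w0Rw0, w0Rw1, w1Rw1
Branch closes: q and not q both at w1.
All branches of the negation close; one closing branch shown above.

Yes, valid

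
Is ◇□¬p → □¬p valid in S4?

Not valid

Tableau for the negation ¬(◇□¬p → □¬p):
1. ¬(◇□¬p → □¬p), u
2. ◇□¬p, u
3. ¬□¬p, u
4. □¬p, v
5. ¬p, v
6. p, w
Accessibility: uRu, uRv, uRw, vRv, wRw
The negation has an open branch (countermodel exists).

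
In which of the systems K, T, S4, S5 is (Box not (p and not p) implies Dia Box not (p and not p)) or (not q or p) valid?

T, S4, S5

K-tableau for the negation not ((Box not (p and not p) implies Dia Box not (p and not p)) or (not q or p)):
1. not ((Box not (p and not p) implies Dia Box not (p and not p)) or (not q or p)), 0
2. not (Box not (p and not p) implies Dia Box not (p and not p)), 0
3. not (not q or p), 0
4. Box not (p and not p), 0
5. not Dia Box not (p and not p), 0
6. q, 0
7. not p, 0
Complete open branch: countermodel on a K-frame, so not valid in K.
T-tableau for the negation not ((Box not (p and not p) implies Dia Box not (p and not p)) or (not q or p)):
1. not ((Box not (p and not p) implies Dia Box not (p and not p)) or (not q or p)), 0
2. not (Box not (p and not p) implies Dia Box not (p and not p)), 0
3. not (not q or p), 0
4. Box not (p and not p), 0
5. not Dia Box not (p and not p), 0
6. q, 0
7. not p, 0
8. not (p and not p), 0
9. not Box not (p and not p), 0
10. p and not p, 1
11. p, 1
12. not p, 1
Accessibility: 0R0, 0R1, 1R1
Branch closes: p and not p both at 1.
Every branch closes (one shown): valid in T, hence also in S4, S5 (every theorem of T is a theorem of S4 and S5).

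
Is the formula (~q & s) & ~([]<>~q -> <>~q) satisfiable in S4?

1. (~q & s) & ~([]<>~q -> <>~q), u
2. ~q & s, u
3. ~([]<>~q -> <>~q), u
4. ~q, u
5. s, u
6. []<>~q, u
7. ~<>~q, u
8. <>~q, u
9. q, u
Accessibility: uRu
Branch closes: q and ~q both at u.
(One branch shown.) All branches close.

No, unsatisfiable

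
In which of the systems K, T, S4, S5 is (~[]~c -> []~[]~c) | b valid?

S5-tableau for the negation ~((~[]~c -> []~[]~c) | b):
1. ~((~[]~c -> []~[]~c) | b), w0
2. ~(~[]~c -> []~[]~c), w0
3. ~b, w0
4. ~[]~c, w0
5. ~[]~[]~c, w0
6. c, w1
7. []~c, w2
8. ~c, w0
9. ~c, w1
Accessibility: w0Rw0, w0Rw1, w0Rw2, w1Rw0, w1Rw1, w1Rw2, w2Rw0, w2Rw1, w2Rw2
Branch closes: c and ~c both at w1.
Every branch closes (one shown): valid in S5.
S4-tableau for the negation ~((~[]~c -> []~[]~c) | b):
1. ~((~[]~c -> []~[]~c) | b), w0
2. ~(~[]~c -> []~[]~c), w0
3. ~b, w0
4. ~[]~c, w0
5. ~[]~[]~c, w0
6. c, w1
7. []~c, w2
8. ~c, w2
Accessibility: w0Rw0, w0Rw1, w0Rw2, w1Rw1, w2Rw2
Complete open branch: countermodel on an S4-frame, so not valid in S4, nor in K, T (the same frame is also a K-frame and a T-frame).

S5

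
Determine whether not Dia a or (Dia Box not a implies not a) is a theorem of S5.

Tableau for the negation not (not Dia a or (Dia Box not a implies not a)):
1. not (not Dia a or (Dia Box not a implies not a)), u
2. Dia a, u   [neg-or-rule on 1]
3. not (Dia Box not a implies not a), u   [neg-or-rule on 1]
4. Dia Box not a, u   [neg-implies-rule on 3]
5. a, u   [neg-implies-rule on 3]
6. a, v   [Dia-rule on 2: fresh world v, uRv]
7. Box not a, w   [Dia-rule on 4: fresh world w, uRw]
8. not a, u   [Box-rule on 7 via wRu]
Accessibility: uRu, uRv, uRw, vRu, vRv, vRw, wRu, wRv, wRw
Branch closes: a and not a both at u.
Every branch of the negation's tableau closes; the branch above is one of them.

Valid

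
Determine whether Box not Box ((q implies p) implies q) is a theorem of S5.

Tableau for the negation not Box not Box ((q implies p) implies q):
1. not Box not Box ((q implies p) implies q), w0
2. Box ((q implies p) implies q), w1
3. (q implies p) implies q, w0
4. (q implies p) implies q, w1
5. q, w0
6. q, w1
Accessibility: w0Rw0, w0Rw1, w1Rw0, w1Rw1
The negation has an open branch (countermodel exists).

Not valid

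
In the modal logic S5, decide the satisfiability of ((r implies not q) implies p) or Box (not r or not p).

Satisfiable (open branch found)

1. ((r implies not q) implies p) or Box (not r or not p), 0
2. Box (not r or not p), 0   [or-rule on 1 (branches; this branch)]
3. not r or not p, 0   [Box-rule on 2 via 0R0]
4. not p, 0   [or-rule on 3 (branches; this branch)]
Accessibility: 0R0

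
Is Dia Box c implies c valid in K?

Tableau for the negation not (Dia Box c implies c):
1. not (Dia Box c implies c), 0
2. Dia Box c, 0
3. not c, 0
4. Box c, 1
Accessibility: 0R1
The negation has an open branch (countermodel exists).

No, not valid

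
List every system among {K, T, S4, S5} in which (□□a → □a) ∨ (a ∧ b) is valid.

T-tableau for the negation ¬((□□a → □a) ∨ (a ∧ b)):
1. ¬((□□a → □a) ∨ (a ∧ b)), w0
2. ¬(□□a → □a), w0
3. ¬(a ∧ b), w0
4. □□a, w0
5. ¬□a, w0
6. □a, w0
7. a, w0
8. ¬b, w0
9. ¬a, w1
10. □a, w1
11. a, w1
Accessibility: w0Rw0, w0Rw1, w1Rw1
Branch closes: a and ¬a both at w1.
Every branch closes (one shown): valid in T, hence also in S4, S5 (every theorem of T is a theorem of S4 and S5).
K-tableau for the negation ¬((□□a → □a) ∨ (a ∧ b)):
1. ¬((□□a → □a) ∨ (a ∧ b)), w0
2. ¬(□□a → □a), w0
3. ¬(a ∧ b), w0
4. □□a, w0
5. ¬□a, w0
6. ¬b, w0
7. ¬a, w1
8. □a, w1
Accessibility: w0Rw1
Complete open branch: countermodel on a K-frame, so not valid in K.

T, S4, S5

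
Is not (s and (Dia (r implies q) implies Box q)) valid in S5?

Tableau for the negation s and (Dia (r implies q) implies Box q):
1. s and (Dia (r implies q) implies Box q), u
2. s, u   [and-rule on 1]
3. Dia (r implies q) implies Box q, u   [and-rule on 1]
4. Box q, u   [implies-rule on 3 (branches; this branch)]
5. q, u   [Box-rule on 4 via uRu]
Accessibility: uRu
The negation has an open branch (countermodel exists).

Not valid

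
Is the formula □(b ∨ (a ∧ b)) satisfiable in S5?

1. □(b ∨ (a ∧ b)), u
2. b ∨ (a ∧ b), u
3. a ∧ b, u
4. a, u
5. b, u
Accessibility: uRu

Yes, satisfiable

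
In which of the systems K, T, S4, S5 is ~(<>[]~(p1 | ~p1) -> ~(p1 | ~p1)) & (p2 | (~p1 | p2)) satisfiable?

K

K-tableau for the formula:
1. ~(<>[]~(p1 | ~p1) -> ~(p1 | ~p1)) & (p2 | (~p1 | p2)), 0
2. ~(<>[]~(p1 | ~p1) -> ~(p1 | ~p1)), 0   [&-rule on 1]
3. p2 | (~p1 | p2), 0   [&-rule on 1]
4. <>[]~(p1 | ~p1), 0   [~->-rule on 2]
5. p1 | ~p1, 0   [~->-rule on 2]
6. ~p1 | p2, 0   [|-rule on 3 (branches; this branch)]
7. ~p1, 0   [|-rule on 5 (branches; this branch)]
8. p2, 0   [|-rule on 6 (branches; this branch)]
9. []~(p1 | ~p1), 1   [<>-rule on 4: fresh world 1, 0R1]
Accessibility: 0R1
Complete open branch: satisfiable in K.
T-tableau for the formula:
1. ~(<>[]~(p1 | ~p1) -> ~(p1 | ~p1)) & (p2 | (~p1 | p2)), 0
2. ~(<>[]~(p1 | ~p1) -> ~(p1 | ~p1)), 0   [&-rule on 1]
3. p2 | (~p1 | p2), 0   [&-rule on 1]
4. <>[]~(p1 | ~p1), 0   [~->-rule on 2]
5. p1 | ~p1, 0   [~->-rule on 2]
6. ~p1 | p2, 0   [|-rule on 3 (branches; this branch)]
7. ~p1, 0   [|-rule on 5 (branches; this branch)]
8. p2, 0   [|-rule on 6 (branches; this branch)]
9. []~(p1 | ~p1), 1   [<>-rule on 4: fresh world 1, 0R1]
10. ~(p1 | ~p1), 1   [[]-rule on 9 via 1R1]
11. ~p1, 1   [~|-rule on 10]
12. p1, 1   [~|-rule on 10]
Accessibility: 0R0, 0R1, 1R1
Branch closes: p1 and ~p1 both at 1.
Every branch closes (one shown): unsatisfiable in T, hence also in S4, S5 (every S4/S5-frame is a T-frame).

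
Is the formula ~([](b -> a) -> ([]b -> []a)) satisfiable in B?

1. ~([](b -> a) -> ([]b -> []a)), u
2. [](b -> a), u   [~->-rule on 1]
3. ~([]b -> []a), u   [~->-rule on 1]
4. []b, u   [~->-rule on 3]
5. ~[]a, u   [~->-rule on 3]
6. b -> a, u   [[]-rule on 2 via uRu]
7. b, u   [[]-rule on 4 via uRu]
8. a, u   [->-rule on 6 (branches; this branch)]
9. ~a, v   [~[]-rule on 5: fresh world v, uRv]
10. b -> a, v   [[]-rule on 2 via uRv]
11. b, v   [[]-rule on 4 via uRv]
12. a, v   [->-rule on 10 (branches; this branch)]
Accessibility: uRu, uRv, vRu, vRv
Branch closes: a and ~a both at v.
All branches of the tableau close; one closing branch shown above.

No, unsatisfiable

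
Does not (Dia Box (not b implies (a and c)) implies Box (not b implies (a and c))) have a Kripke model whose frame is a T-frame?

1. not (Dia Box (not b implies (a and c)) implies Box (not b implies (a and c))), 0
2. Dia Box (not b implies (a and c)), 0
3. not Box (not b implies (a and c)), 0
4. Box (not b implies (a and c)), 1
5. not b implies (a and c), 1
6. a and c, 1
7. a, 1
8. c, 1
9. not (not b implies (a and c)), 2
10. not b, 2
11. not (a and c), 2
12. not c, 2
Accessibility: 0R0, 0R1, 0R2, 1R1, 2R2

Yes, satisfiable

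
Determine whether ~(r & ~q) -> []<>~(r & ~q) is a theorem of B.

Tableau for the negation ~(~(r & ~q) -> []<>~(r & ~q)):
1. ~(~(r & ~q) -> []<>~(r & ~q)), 0
2. ~(r & ~q), 0
3. ~[]<>~(r & ~q), 0
4. q, 0
5. ~<>~(r & ~q), 1
6. r & ~q, 0
7. r, 0
8. ~q, 0
Accessibility: 0R0, 0R1, 1R0, 1R1
Branch closes: q and ~q both at 0.
All branches of the negation close; one closing branch shown above.

Yes, valid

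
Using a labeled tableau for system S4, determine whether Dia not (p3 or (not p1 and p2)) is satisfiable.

1. Dia not (p3 or (not p1 and p2)), 0
2. not (p3 or (not p1 and p2)), 1
3. not p3, 1
4. not (not p1 and p2), 1
5. not p2, 1
Accessibility: 0R0, 0R1, 1R1

Satisfiable (open branch found)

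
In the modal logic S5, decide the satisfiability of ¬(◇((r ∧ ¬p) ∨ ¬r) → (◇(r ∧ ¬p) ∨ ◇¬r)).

1. ¬(◇((r ∧ ¬p) ∨ ¬r) → (◇(r ∧ ¬p) ∨ ◇¬r)), w0
2. ◇((r ∧ ¬p) ∨ ¬r), w0   [¬→-rule on 1]
3. ¬(◇(r ∧ ¬p) ∨ ◇¬r), w0   [¬→-rule on 1]
4. ¬◇(r ∧ ¬p), w0   [¬∨-rule on 3]
5. ¬◇¬r, w0   [¬∨-rule on 3]
6. ¬(r ∧ ¬p), w0   [¬◇-rule on 4 via w0Rw0]
7. r, w0   [¬◇-rule on 5 via w0Rw0]
8. p, w0   [¬∧-rule on 6 (branches; this branch)]
9. (r ∧ ¬p) ∨ ¬r, w1   [◇-rule on 2: fresh world w1, w0Rw1]
10. ¬(r ∧ ¬p), w1   [¬◇-rule on 4 via w0Rw1]
11. r, w1   [¬◇-rule on 5 via w0Rw1]
12. r ∧ ¬p, w1   [∨-rule on 9 (branches; this branch)]
13. ¬p, w1   [∧-rule on 12]
14. p, w1   [¬∧-rule on 10 (branches; this branch)]
Accessibility: w0Rw0, w0Rw1, w1Rw0, w1Rw1
Branch closes: p and ¬p both at w1.
Every branch closes; the branch above is one of them.

Unsatisfiable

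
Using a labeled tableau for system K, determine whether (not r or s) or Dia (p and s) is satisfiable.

Satisfiable

1. (not r or s) or Dia (p and s), 0
2. Dia (p and s), 0
3. p and s, 1
4. p, 1
5. s, 1
Accessibility: 0R1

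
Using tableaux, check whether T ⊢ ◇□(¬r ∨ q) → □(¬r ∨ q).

Tableau for the negation ¬(◇□(¬r ∨ q) → □(¬r ∨ q)):
1. ¬(◇□(¬r ∨ q) → □(¬r ∨ q)), u
2. ◇□(¬r ∨ q), u
3. ¬□(¬r ∨ q), u
4. □(¬r ∨ q), v
5. ¬r ∨ q, v
6. q, v
7. ¬(¬r ∨ q), w
8. r, w
9. ¬q, w
Accessibility: uRu, uRv, uRw, vRv, wRw
The negation has an open branch (countermodel exists).

Not valid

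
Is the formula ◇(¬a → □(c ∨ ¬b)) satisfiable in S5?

Satisfiable (open branch found)

1. ◇(¬a → □(c ∨ ¬b)), w0
2. ¬a → □(c ∨ ¬b), w1   [◇-rule on 1: fresh world w1, w0Rw1]
3. □(c ∨ ¬b), w1   [→-rule on 2 (branches; this branch)]
4. c ∨ ¬b, w0   [□-rule on 3 via w1Rw0]
5. c ∨ ¬b, w1   [□-rule on 3 via w1Rw1]
6. ¬b, w0   [∨-rule on 4 (branches; this branch)]
7. ¬b, w1   [∨-rule on 5 (branches; this branch)]
Accessibility: w0Rw0, w0Rw1, w1Rw0, w1Rw1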